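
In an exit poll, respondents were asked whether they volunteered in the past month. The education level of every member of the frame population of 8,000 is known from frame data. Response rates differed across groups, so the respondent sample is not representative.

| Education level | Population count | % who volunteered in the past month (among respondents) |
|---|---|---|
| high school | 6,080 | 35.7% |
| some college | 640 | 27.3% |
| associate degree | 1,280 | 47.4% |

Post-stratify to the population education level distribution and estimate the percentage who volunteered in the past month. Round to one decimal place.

36.9%

Each cell contributes population-share × respondent value:
  high school: (6,080/8,000) × 35.7 = 27.132
  some college: (640/8,000) × 27.3 = 2.184
  associate degree: (1,280/8,000) × 47.4 = 7.584
Post-stratified estimate = 36.9 → 36.9%.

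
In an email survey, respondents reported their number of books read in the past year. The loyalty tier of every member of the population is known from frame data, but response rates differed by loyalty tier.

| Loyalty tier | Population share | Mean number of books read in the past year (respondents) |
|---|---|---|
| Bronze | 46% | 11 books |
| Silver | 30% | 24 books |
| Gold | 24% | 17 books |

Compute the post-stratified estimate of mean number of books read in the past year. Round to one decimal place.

16.3

Each cell contributes population-share × respondent value:
  Bronze: 0.46 × 11 = 5.06
  Silver: 0.3 × 24 = 7.2
  Gold: 0.24 × 17 = 4.08
Post-stratified estimate = 16.34 → 16.3.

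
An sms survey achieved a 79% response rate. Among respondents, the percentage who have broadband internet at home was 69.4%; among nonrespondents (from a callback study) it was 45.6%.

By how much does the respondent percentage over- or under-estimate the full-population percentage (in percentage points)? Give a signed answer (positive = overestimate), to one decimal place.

+5.0 percentage points

Nonresponse fraction = 1 − 0.79 = 0.21.
Bias = (nonresponse fraction) × (respondent percentage − nonrespondent percentage)
     = 0.21 × (69.4 − 45.6) = 0.21 × 23.8 = 4.998.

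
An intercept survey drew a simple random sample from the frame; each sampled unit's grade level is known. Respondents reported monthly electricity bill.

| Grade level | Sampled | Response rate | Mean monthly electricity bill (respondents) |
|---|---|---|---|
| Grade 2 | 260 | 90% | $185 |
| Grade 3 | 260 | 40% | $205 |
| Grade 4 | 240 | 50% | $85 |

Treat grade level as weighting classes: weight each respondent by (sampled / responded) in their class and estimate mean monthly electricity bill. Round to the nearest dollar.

With weight = n_sampled/n_responded per class, the weighted class total is n_sampled:
  Grade 2: 260 × 185 = 48,100
  Grade 3: 260 × 205 = 53,300
  Grade 4: 240 × 85 = 20,400
Adjusted estimate = 121,800 / 760 = 160.263 → $160.

$160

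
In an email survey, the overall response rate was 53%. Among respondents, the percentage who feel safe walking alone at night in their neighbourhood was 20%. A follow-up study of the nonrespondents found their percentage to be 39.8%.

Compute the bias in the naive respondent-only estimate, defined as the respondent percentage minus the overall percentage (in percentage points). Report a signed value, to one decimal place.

Nonresponse fraction = 1 − 0.53 = 0.47.
Bias = (nonresponse fraction) × (respondent percentage − nonrespondent percentage)
     = 0.47 × (20 − 39.8) = 0.47 × -19.8 = -9.306.

-9.3 percentage points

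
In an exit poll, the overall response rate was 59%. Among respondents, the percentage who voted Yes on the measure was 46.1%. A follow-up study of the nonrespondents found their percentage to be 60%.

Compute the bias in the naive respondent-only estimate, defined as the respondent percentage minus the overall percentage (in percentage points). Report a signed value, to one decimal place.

-5.7 percentage points

Nonresponse fraction = 1 − 0.59 = 0.41.
Bias = (nonresponse fraction) × (respondent percentage − nonrespondent percentage)
     = 0.41 × (46.1 − 60) = 0.41 × -13.9 = -5.699.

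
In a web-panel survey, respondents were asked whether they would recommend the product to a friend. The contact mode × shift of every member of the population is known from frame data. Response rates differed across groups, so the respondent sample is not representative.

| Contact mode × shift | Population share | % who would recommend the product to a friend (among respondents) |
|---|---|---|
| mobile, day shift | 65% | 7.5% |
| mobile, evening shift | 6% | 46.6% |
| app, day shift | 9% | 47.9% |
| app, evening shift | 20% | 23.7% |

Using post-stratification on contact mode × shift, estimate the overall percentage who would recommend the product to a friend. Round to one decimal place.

16.7%

Weight each group's respondent value by its population share:
  mobile, day shift: 0.65 × 7.5 = 4.875
  mobile, evening shift: 0.06 × 46.6 = 2.796
  app, day shift: 0.09 × 47.9 = 4.311
  app, evening shift: 0.2 × 23.7 = 4.74
Post-stratified estimate = 16.722 → 16.7%.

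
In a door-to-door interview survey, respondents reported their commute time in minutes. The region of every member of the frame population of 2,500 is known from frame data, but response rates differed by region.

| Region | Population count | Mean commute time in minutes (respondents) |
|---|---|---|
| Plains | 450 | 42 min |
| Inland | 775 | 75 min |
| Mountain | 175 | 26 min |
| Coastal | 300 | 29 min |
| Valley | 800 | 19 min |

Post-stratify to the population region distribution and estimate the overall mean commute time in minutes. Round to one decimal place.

Each cell contributes population-share × respondent value:
  Plains: (450/2,500) × 42 = 7.56
  Inland: (775/2,500) × 75 = 23.25
  Mountain: (175/2,500) × 26 = 1.82
  Coastal: (300/2,500) × 29 = 3.48
  Valley: (800/2,500) × 19 = 6.08
Post-stratified estimate = 42.19 → 42.2.

42.2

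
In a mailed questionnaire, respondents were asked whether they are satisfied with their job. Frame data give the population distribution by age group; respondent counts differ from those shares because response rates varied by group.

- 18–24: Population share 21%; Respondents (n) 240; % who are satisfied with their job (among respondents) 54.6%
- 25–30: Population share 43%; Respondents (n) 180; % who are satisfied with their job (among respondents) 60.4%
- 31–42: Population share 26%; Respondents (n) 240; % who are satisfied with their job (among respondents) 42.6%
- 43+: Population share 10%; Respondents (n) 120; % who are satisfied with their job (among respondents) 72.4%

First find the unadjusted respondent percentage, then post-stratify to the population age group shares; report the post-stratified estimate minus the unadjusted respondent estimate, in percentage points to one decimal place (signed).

Unadjusted (pooled respondent) estimate weights by respondent counts:
  (240/780)×54.6 + (180/780)×60.4 + (240/780)×42.6 + (120/780)×72.4 = 54.9846%
Reweighting by population age group shares:
  0.21×54.6 + 0.43×60.4 + 0.26×42.6 + 0.1×72.4 = 55.754%
Difference = 55.754 − 54.9846 = 0.7694 pp.

+0.8 percentage points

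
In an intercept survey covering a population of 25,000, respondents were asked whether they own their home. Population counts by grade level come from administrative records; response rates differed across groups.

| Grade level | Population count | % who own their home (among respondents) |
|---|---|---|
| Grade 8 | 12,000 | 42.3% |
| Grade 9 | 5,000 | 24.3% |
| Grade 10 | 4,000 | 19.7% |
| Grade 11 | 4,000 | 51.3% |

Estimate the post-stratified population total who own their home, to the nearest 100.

9,100

Estimated count per cell = population count × respondent percentage:
  Grade 8: 12,000 × 42.3% = 5076
  Grade 9: 5,000 × 24.3% = 1215
  Grade 10: 4,000 × 19.7% = 788
  Grade 11: 4,000 × 51.3% = 2052
Estimated total = 9131 → 9,100.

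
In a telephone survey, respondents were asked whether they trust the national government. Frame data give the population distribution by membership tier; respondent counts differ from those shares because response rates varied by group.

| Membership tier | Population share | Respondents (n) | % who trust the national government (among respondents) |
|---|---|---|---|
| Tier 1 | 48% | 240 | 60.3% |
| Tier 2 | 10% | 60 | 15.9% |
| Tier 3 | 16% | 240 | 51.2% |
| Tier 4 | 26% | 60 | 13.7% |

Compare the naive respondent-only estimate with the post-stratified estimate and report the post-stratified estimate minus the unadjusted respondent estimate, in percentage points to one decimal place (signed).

Naive respondent-only estimate (weights = respondent counts):
  (240/600)×60.3 + (60/600)×15.9 + (240/600)×51.2 + (60/600)×13.7 = 47.56%
Reweighting by population membership tier shares:
  0.48×60.3 + 0.1×15.9 + 0.16×51.2 + 0.26×13.7 = 42.288%
Difference = 42.288 − 47.56 = -5.272 pp.

-5.3 percentage points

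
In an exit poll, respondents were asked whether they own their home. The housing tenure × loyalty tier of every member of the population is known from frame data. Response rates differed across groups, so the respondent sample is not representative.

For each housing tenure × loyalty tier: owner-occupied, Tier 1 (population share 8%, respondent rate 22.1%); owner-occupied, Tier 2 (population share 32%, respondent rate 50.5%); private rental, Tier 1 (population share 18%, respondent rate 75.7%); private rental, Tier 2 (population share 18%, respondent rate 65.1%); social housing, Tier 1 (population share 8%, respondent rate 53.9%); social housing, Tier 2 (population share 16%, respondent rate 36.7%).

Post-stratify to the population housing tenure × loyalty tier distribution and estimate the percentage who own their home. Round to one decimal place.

Reweight to the known housing tenure × loyalty tier distribution:
  owner-occupied, Tier 1: 0.08 × 22.1 = 1.768
  owner-occupied, Tier 2: 0.32 × 50.5 = 16.16
  private rental, Tier 1: 0.18 × 75.7 = 13.626
  private rental, Tier 2: 0.18 × 65.1 = 11.718
  social housing, Tier 1: 0.08 × 53.9 = 4.312
  social housing, Tier 2: 0.16 × 36.7 = 5.872
Post-stratified estimate = 53.456 → 53.5%.

53.5%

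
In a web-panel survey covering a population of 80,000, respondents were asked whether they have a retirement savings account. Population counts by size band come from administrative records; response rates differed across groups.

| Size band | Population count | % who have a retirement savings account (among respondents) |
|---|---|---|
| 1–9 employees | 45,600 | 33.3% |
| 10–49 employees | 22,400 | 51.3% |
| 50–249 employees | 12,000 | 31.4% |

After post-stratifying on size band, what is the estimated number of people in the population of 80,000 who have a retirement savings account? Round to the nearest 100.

30,400

Each cell contributes its population count × the respondent rate:
  1–9 employees: 45,600 × 33.3% = 15184.8
  10–49 employees: 22,400 × 51.3% = 11491.2
  50–249 employees: 12,000 × 31.4% = 3768
Estimated total = 30,444 → 30,400.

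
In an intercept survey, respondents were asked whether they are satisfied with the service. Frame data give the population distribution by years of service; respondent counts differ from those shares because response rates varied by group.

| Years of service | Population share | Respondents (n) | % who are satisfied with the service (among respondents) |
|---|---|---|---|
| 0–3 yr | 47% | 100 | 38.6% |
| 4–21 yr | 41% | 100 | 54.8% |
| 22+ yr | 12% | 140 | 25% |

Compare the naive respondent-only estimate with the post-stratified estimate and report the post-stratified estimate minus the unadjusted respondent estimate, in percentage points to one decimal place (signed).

Unadjusted (pooled respondent) estimate weights by respondent counts:
  (100/340)×38.6 + (100/340)×54.8 + (140/340)×25 = 37.7647%
Reweighting by population years of service shares:
  0.47×38.6 + 0.41×54.8 + 0.12×25 = 43.61%
Difference = 43.61 − 37.7647 = 5.8453 pp.

+5.8 percentage points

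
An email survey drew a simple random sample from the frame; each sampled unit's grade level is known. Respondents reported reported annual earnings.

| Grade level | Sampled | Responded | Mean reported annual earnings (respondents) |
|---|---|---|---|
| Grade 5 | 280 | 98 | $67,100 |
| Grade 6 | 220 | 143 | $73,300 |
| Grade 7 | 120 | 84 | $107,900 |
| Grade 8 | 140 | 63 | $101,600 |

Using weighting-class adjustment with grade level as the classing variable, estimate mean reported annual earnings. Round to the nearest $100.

Response rates by class: Grade 5 98/280 = 35%, Grade 6 143/220 = 65%, Grade 7 84/120 = 70%, Grade 8 63/140 = 45%.
Weighting each respondent by the inverse class response rate inflates each class back to its sampled size, so the class weight is n_sampled:
  Grade 5: 280 × 67,100 = 18,788,000
  Grade 6: 220 × 73,300 = 16,126,000
  Grade 7: 120 × 107,900 = 12,948,000
  Grade 8: 140 × 101,600 = 14,224,000
Adjusted estimate = 62,086,000 / 760 = 81692.1 → $81,700.

$81,700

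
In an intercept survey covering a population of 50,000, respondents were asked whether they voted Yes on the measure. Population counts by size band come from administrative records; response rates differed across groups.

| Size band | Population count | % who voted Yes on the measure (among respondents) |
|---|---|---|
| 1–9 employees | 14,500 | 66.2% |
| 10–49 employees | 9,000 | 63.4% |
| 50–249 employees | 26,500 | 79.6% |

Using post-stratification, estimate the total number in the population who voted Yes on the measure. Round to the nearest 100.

Estimated count per cell = population count × respondent percentage:
  1–9 employees: 14,500 × 66.2% = 9599
  10–49 employees: 9,000 × 63.4% = 5706
  50–249 employees: 26,500 × 79.6% = 21,094
Estimated total = 36,399 → 36,400.

36,400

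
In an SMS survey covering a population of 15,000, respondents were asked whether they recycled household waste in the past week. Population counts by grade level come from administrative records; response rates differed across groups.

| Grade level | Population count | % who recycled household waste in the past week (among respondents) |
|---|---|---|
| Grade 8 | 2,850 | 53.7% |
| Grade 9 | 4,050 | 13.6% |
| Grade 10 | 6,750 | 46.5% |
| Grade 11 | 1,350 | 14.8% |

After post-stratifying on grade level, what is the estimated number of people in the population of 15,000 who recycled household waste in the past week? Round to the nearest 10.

5,420

Estimated count per cell = population count × respondent percentage:
  Grade 8: 2,850 × 53.7% = 1530.45
  Grade 9: 4,050 × 13.6% = 550.8
  Grade 10: 6,750 × 46.5% = 3138.75
  Grade 11: 1,350 × 14.8% = 199.8
Estimated total = 5419.8 → 5,420.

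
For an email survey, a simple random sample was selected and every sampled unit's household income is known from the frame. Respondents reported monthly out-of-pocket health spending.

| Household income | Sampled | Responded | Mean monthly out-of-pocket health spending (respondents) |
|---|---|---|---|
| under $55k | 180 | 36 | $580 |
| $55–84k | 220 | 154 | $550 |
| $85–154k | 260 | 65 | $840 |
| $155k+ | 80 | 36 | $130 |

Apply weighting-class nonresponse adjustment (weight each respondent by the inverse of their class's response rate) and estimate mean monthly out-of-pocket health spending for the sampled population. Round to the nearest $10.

Class response rates: under $55k 36/180 = 20%, $55–84k 154/220 = 70%, $85–154k 65/260 = 25%, $155k+ 36/80 = 45%.
With weight = n_sampled/n_responded per class, the weighted class total is n_sampled:
  under $55k: 180 × 580 = 104,400
  $55–84k: 220 × 550 = 121,000
  $85–154k: 260 × 840 = 218,400
  $155k+: 80 × 130 = 10,400
Adjusted estimate = 454,200 / 740 = 613.784 → $610.

$610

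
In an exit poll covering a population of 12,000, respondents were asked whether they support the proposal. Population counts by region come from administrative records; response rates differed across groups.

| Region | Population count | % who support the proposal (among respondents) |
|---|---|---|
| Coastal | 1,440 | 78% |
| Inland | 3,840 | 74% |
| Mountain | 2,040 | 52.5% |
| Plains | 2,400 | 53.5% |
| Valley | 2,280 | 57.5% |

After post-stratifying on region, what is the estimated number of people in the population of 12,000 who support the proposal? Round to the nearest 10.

7,630

Apply each group's respondent rate to its population count:
  Coastal: 1,440 × 78% = 1123.2
  Inland: 3,840 × 74% = 2841.6
  Mountain: 2,040 × 52.5% = 1071
  Plains: 2,400 × 53.5% = 1284
  Valley: 2,280 × 57.5% = 1311
Estimated total = 7630.8 → 7,630.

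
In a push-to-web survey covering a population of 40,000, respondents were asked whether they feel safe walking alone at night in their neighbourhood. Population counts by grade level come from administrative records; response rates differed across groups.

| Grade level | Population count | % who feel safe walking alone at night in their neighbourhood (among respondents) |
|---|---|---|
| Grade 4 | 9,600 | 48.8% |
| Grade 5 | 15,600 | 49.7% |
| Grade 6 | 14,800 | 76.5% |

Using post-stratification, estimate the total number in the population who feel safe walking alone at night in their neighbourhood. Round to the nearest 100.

Each cell contributes its population count × the respondent rate:
  Grade 4: 9,600 × 48.8% = 4684.8
  Grade 5: 15,600 × 49.7% = 7753.2
  Grade 6: 14,800 × 76.5% = 11,322
Estimated total = 23,760 → 23,800.

23,800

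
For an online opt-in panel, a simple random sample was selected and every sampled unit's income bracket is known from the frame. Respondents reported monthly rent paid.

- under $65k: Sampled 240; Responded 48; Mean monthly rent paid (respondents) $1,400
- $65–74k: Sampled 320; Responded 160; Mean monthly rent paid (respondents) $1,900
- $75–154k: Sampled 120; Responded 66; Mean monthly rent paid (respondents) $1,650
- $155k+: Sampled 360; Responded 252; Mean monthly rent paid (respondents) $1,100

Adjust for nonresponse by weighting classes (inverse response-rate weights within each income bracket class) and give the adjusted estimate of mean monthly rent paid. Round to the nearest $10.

Class response rates: under $65k 48/240 = 20%, $65–74k 160/320 = 50%, $75–154k 66/120 = 55%, $155k+ 252/360 = 70%.
Weighting each respondent by the inverse class response rate inflates each class back to its sampled size, so the class weight is n_sampled:
  under $65k: 240 × 1400 = 336,000
  $65–74k: 320 × 1900 = 608,000
  $75–154k: 120 × 1650 = 198,000
  $155k+: 360 × 1100 = 396,000
Adjusted estimate = 1,538,000 / 1,040 = 1478.85 → $1,480.

$1,480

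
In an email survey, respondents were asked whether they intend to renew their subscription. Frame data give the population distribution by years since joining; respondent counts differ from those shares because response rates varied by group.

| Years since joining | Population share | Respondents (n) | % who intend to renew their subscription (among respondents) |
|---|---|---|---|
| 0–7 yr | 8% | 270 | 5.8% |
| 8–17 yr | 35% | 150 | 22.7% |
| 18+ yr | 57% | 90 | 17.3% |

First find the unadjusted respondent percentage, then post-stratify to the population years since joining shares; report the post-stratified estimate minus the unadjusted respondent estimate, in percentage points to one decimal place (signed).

+5.5 percentage points

Without adjustment, the pooled respondent share is:
  (270/510)×5.8 + (150/510)×22.7 + (90/510)×17.3 = 12.8%
Post-stratifying to population shares instead:
  0.08×5.8 + 0.35×22.7 + 0.57×17.3 = 18.27%
Difference = 18.27 − 12.8 = 5.47 pp.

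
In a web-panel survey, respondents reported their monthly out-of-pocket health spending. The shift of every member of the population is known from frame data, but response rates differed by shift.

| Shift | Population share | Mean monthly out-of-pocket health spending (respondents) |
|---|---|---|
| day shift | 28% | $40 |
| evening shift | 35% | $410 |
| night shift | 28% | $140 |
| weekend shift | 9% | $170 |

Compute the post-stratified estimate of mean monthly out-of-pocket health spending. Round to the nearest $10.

Weight each group's respondent value by its population share:
  day shift: 0.28 × 40 = 11.2
  evening shift: 0.35 × 410 = 143.5
  night shift: 0.28 × 140 = 39.2
  weekend shift: 0.09 × 170 = 15.3
Post-stratified estimate = 209.2 → $210.

$210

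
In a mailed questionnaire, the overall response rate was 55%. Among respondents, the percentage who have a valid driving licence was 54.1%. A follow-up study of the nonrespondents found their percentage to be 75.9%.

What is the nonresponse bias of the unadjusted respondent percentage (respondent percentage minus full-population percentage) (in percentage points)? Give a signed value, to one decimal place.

-9.8 percentage points

Nonresponse fraction = 1 − 0.55 = 0.45.
Bias = (nonresponse fraction) × (respondent percentage − nonrespondent percentage)
     = 0.45 × (54.1 − 75.9) = 0.45 × -21.8 = -9.81.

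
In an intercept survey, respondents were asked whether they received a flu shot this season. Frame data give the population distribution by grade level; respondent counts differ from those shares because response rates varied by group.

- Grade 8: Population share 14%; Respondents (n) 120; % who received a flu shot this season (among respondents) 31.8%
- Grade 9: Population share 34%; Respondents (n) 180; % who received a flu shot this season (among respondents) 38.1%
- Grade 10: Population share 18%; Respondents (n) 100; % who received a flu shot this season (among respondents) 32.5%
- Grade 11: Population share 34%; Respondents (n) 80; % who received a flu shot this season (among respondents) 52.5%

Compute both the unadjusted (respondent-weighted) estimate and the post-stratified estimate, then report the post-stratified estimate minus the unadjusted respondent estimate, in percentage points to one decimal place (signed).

+3.3 percentage points

Without adjustment, the pooled respondent share is:
  (120/480)×31.8 + (180/480)×38.1 + (100/480)×32.5 + (80/480)×52.5 = 37.7583%
Reweighting by population grade level shares:
  0.14×31.8 + 0.34×38.1 + 0.18×32.5 + 0.34×52.5 = 41.106%
Difference = 41.106 − 37.7583 = 3.3477 pp.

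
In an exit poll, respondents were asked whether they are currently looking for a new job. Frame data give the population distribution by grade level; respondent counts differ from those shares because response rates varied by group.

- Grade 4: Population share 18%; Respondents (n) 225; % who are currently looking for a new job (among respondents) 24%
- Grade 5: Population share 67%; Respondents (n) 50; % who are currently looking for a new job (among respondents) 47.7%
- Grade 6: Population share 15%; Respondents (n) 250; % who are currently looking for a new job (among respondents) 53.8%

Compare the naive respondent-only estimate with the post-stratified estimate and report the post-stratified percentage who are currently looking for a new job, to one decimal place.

Naive respondent-only estimate (weights = respondent counts):
  (225/525)×24 + (50/525)×47.7 + (250/525)×53.8 = 40.4476%
Reweighting by population grade level shares:
  0.18×24 + 0.67×47.7 + 0.15×53.8 = 44.349%

44.3%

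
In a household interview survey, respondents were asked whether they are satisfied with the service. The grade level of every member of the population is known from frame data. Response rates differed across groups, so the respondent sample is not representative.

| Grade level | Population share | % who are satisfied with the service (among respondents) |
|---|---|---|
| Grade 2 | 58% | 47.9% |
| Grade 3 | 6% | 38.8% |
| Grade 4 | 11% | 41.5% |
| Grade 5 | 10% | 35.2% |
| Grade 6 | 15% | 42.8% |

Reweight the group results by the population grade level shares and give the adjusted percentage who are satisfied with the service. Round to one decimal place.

44.6%

Each cell contributes population-share × respondent value:
  Grade 2: 0.58 × 47.9 = 27.782
  Grade 3: 0.06 × 38.8 = 2.328
  Grade 4: 0.11 × 41.5 = 4.565
  Grade 5: 0.1 × 35.2 = 3.52
  Grade 6: 0.15 × 42.8 = 6.42
Post-stratified estimate = 44.615 → 44.6%.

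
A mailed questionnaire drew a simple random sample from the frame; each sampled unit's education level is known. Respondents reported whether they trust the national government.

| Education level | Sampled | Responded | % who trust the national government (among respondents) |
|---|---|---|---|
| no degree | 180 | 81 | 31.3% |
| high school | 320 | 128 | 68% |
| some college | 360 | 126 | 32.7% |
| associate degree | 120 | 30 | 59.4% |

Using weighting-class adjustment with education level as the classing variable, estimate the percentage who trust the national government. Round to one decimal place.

Response rates by class: no degree 81/180 = 45%, high school 128/320 = 40%, some college 126/360 = 35%, associate degree 30/120 = 25%.
With weight = n_sampled/n_responded per class, the weighted class total is n_sampled:
  no degree: 180 × 31.3 = 5634
  high school: 320 × 68 = 21,760
  some college: 360 × 32.7 = 11772
  associate degree: 120 × 59.4 = 7128
Adjusted estimate = 46,294 / 980 = 47.2388 → 47.2%.

47.2%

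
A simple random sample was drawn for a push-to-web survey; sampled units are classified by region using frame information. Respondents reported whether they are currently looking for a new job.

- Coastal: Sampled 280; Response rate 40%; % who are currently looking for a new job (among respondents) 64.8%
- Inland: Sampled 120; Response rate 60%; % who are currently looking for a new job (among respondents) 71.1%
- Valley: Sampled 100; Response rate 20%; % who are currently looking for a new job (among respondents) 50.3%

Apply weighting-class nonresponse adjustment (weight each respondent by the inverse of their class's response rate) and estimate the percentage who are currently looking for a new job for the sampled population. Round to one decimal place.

63.4%

With weight = n_sampled/n_responded per class, the weighted class total is n_sampled:
  Coastal: 280 × 64.8 = 18,144
  Inland: 120 × 71.1 = 8532
  Valley: 100 × 50.3 = 5030
Adjusted estimate = 31,706 / 500 = 63.412 → 63.4%.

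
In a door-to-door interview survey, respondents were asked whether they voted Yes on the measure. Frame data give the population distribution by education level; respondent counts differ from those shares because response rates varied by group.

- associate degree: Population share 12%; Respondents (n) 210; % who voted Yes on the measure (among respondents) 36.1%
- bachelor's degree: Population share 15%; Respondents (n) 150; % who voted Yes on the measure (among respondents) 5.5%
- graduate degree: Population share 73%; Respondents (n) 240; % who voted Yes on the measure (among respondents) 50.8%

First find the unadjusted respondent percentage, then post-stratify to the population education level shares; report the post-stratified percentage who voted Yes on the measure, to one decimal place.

Without adjustment, the pooled respondent share is:
  (210/600)×36.1 + (150/600)×5.5 + (240/600)×50.8 = 34.33%
Post-stratifying to population shares instead:
  0.12×36.1 + 0.15×5.5 + 0.73×50.8 = 42.241%

42.2%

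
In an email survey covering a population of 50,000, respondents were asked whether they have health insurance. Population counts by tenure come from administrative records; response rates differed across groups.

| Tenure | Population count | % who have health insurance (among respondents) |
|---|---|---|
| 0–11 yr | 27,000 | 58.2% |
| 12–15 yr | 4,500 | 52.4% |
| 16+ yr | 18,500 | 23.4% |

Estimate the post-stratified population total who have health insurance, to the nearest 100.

Apply each group's respondent rate to its population count:
  0–11 yr: 27,000 × 58.2% = 15,714
  12–15 yr: 4,500 × 52.4% = 2358
  16+ yr: 18,500 × 23.4% = 4329
Estimated total = 22,401 → 22,400.

22,400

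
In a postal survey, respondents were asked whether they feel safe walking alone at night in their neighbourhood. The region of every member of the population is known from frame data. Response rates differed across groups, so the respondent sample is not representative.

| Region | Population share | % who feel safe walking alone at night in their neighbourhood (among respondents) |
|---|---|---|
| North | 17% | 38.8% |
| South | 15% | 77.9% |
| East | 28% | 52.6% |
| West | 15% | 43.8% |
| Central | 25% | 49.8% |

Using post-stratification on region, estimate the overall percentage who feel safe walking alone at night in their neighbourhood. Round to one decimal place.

Post-stratification weights by population share, not respondent share:
  North: 0.17 × 38.8 = 6.596
  South: 0.15 × 77.9 = 11.685
  East: 0.28 × 52.6 = 14.728
  West: 0.15 × 43.8 = 6.57
  Central: 0.25 × 49.8 = 12.45
Post-stratified estimate = 52.029 → 52.0%.

52.0%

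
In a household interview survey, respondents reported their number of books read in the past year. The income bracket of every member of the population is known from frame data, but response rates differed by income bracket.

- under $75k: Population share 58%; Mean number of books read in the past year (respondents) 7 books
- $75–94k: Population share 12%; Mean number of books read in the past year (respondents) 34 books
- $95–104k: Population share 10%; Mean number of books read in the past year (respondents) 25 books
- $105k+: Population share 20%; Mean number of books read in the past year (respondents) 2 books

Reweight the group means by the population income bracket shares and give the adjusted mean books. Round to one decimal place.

11.0

Reweight to the known income bracket distribution:
  under $75k: 0.58 × 7 = 4.06
  $75–94k: 0.12 × 34 = 4.08
  $95–104k: 0.1 × 25 = 2.5
  $105k+: 0.2 × 2 = 0.4
Post-stratified estimate = 11.04 → 11.0.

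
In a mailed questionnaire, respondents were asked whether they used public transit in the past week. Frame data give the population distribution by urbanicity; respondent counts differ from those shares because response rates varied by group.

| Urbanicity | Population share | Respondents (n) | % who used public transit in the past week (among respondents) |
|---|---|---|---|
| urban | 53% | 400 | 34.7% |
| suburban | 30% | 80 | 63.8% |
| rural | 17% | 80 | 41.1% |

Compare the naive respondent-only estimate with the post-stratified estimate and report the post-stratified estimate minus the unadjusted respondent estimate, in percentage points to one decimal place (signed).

+4.7 percentage points

Unadjusted (pooled respondent) estimate weights by respondent counts:
  (400/560)×34.7 + (80/560)×63.8 + (80/560)×41.1 = 39.7714%
Reweighting by population urbanicity shares:
  0.53×34.7 + 0.3×63.8 + 0.17×41.1 = 44.518%
Difference = 44.518 − 39.7714 = 4.7466 pp.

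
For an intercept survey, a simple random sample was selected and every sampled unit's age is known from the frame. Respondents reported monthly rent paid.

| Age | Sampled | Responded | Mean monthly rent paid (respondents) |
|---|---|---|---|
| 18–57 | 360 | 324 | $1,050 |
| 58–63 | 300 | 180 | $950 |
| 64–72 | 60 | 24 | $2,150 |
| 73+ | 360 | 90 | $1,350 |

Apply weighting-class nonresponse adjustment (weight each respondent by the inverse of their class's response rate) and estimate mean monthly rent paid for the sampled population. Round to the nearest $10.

Response rates by class: 18–57 324/360 = 90%, 58–63 180/300 = 60%, 64–72 24/60 = 40%, 73+ 90/360 = 25%.
Each respondent's weight = sampled/responded in their class; summing within a class gives n_sampled, so:
  18–57: 360 × 1050 = 378,000
  58–63: 300 × 950 = 285,000
  64–72: 60 × 2150 = 129,000
  73+: 360 × 1350 = 486,000
Adjusted estimate = 1,278,000 / 1,080 = 1183.33 → $1,180.

$1,180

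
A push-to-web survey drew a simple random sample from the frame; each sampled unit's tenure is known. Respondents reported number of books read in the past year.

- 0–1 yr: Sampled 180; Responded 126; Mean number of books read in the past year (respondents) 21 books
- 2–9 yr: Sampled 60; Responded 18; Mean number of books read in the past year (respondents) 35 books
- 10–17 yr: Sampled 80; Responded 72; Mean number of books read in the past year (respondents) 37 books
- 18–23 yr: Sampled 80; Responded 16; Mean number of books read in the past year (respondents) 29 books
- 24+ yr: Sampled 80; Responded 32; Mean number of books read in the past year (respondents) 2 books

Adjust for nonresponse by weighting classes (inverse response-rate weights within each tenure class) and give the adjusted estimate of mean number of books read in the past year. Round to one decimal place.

Response rates by class: 0–1 yr 126/180 = 70%, 2–9 yr 18/60 = 30%, 10–17 yr 72/80 = 90%, 18–23 yr 16/80 = 20%, 24+ yr 32/80 = 40%.
Inverse-response-rate weighting restores each class to its sampled count, so class totals weight by n_sampled:
  0–1 yr: 180 × 21 = 3780
  2–9 yr: 60 × 35 = 2100
  10–17 yr: 80 × 37 = 2960
  18–23 yr: 80 × 29 = 2320
  24+ yr: 80 × 2 = 160
Adjusted estimate = 11,320 / 480 = 23.5833 → 23.6.

23.6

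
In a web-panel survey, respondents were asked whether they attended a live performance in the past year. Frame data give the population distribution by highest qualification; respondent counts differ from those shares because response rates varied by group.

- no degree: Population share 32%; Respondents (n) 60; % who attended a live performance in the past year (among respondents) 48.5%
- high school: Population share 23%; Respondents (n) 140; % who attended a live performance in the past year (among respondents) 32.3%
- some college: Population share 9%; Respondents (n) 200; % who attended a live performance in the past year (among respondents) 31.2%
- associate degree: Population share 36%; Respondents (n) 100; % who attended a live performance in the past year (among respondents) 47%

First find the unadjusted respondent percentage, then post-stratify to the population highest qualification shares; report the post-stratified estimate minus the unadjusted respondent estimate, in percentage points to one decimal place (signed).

Naive respondent-only estimate (weights = respondent counts):
  (60/500)×48.5 + (140/500)×32.3 + (200/500)×31.2 + (100/500)×47 = 36.744%
Post-stratified estimate weights by population shares:
  0.32×48.5 + 0.23×32.3 + 0.09×31.2 + 0.36×47 = 42.677%
Difference = 42.677 − 36.744 = 5.933 pp.

+5.9 percentage points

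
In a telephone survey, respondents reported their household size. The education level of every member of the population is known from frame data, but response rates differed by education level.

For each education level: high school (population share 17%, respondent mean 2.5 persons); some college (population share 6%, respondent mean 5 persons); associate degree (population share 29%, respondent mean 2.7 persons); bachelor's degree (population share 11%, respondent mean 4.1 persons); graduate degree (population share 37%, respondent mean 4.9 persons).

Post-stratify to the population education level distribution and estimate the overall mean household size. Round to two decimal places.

3.77

Each cell contributes population-share × respondent value:
  high school: 0.17 × 2.5 = 0.425
  some college: 0.06 × 5 = 0.3
  associate degree: 0.29 × 2.7 = 0.783
  bachelor's degree: 0.11 × 4.1 = 0.451
  graduate degree: 0.37 × 4.9 = 1.813
Post-stratified estimate = 3.772 → 3.77.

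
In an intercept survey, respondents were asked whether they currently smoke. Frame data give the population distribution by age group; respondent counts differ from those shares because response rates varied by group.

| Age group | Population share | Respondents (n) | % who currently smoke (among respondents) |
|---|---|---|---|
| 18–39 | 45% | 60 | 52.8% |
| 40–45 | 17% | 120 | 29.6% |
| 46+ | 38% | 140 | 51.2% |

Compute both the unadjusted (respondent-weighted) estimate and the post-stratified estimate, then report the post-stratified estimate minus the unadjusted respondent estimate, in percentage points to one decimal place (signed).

Naive respondent-only estimate (weights = respondent counts):
  (60/320)×52.8 + (120/320)×29.6 + (140/320)×51.2 = 43.4%
Reweighting by population age group shares:
  0.45×52.8 + 0.17×29.6 + 0.38×51.2 = 48.248%
Difference = 48.248 − 43.4 = 4.848 pp.

+4.8 percentage points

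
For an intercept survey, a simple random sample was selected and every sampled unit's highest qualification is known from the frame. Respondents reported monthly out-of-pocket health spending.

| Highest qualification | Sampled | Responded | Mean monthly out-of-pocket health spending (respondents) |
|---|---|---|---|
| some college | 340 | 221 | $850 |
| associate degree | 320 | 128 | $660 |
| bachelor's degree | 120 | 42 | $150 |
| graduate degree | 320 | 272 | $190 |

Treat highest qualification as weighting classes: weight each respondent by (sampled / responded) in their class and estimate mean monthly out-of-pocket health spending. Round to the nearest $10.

Response rates by class: some college 221/340 = 65%, associate degree 128/320 = 40%, bachelor's degree 42/120 = 35%, graduate degree 272/320 = 85%.
Each respondent's weight = sampled/responded in their class; summing within a class gives n_sampled, so:
  some college: 340 × 850 = 289,000
  associate degree: 320 × 660 = 211,200
  bachelor's degree: 120 × 150 = 18,000
  graduate degree: 320 × 190 = 60,800
Adjusted estimate = 579,000 / 1,100 = 526.364 → $530.

$530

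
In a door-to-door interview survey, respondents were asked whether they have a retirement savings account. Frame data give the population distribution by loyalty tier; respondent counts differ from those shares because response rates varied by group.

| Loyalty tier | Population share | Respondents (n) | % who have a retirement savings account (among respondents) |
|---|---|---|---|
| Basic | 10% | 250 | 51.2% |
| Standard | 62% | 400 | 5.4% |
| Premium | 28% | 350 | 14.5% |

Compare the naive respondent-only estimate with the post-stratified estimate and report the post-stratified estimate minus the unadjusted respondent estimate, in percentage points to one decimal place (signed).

-7.5 percentage points

Naive respondent-only estimate (weights = respondent counts):
  (250/1000)×51.2 + (400/1000)×5.4 + (350/1000)×14.5 = 20.035%
Post-stratified estimate weights by population shares:
  0.1×51.2 + 0.62×5.4 + 0.28×14.5 = 12.528%
Difference = 12.528 − 20.035 = -7.507 pp.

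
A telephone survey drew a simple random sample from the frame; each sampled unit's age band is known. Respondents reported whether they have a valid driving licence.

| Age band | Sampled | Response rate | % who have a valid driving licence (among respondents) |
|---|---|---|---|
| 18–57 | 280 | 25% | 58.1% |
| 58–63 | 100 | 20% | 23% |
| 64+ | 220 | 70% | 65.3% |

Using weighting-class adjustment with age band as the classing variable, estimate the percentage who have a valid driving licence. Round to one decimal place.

With weight = n_sampled/n_responded per class, the weighted class total is n_sampled:
  18–57: 280 × 58.1 = 16,268
  58–63: 100 × 23 = 2300
  64+: 220 × 65.3 = 14,366
Adjusted estimate = 32,934 / 600 = 54.89 → 54.9%.

54.9%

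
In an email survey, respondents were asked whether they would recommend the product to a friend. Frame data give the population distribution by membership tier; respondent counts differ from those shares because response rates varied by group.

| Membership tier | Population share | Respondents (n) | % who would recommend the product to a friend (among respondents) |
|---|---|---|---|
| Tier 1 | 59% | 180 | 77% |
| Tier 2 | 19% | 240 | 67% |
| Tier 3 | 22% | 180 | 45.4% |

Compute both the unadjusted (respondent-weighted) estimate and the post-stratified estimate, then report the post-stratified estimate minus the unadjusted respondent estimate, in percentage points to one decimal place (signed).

+4.6 percentage points

Naive respondent-only estimate (weights = respondent counts):
  (180/600)×77 + (240/600)×67 + (180/600)×45.4 = 63.52%
Post-stratifying to population shares instead:
  0.59×77 + 0.19×67 + 0.22×45.4 = 68.148%
Difference = 68.148 − 63.52 = 4.628 pp.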